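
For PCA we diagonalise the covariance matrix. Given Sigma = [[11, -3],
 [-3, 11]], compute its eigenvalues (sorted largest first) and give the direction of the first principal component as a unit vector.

Step 1 — characteristic polynomial of 2×2 Sigma:
  det(Sigma - λI) = λ² - trace · λ + det = 0.
  trace = 11 + 11 = 22, det = 11·11 - (-3)² = 112.
Step 2 — discriminant:
  Δ = trace² - 4·det = 484 - 448 = 36.
Step 3 — eigenvalues:
  λ = (trace ± √Δ)/2 = (22 ± 6)/2,
  λ_1 = 14,  λ_2 = 8.

Step 4 — unit eigenvector for λ_1: solve (Sigma - λ_1 I)v = 0. First row:
  (11 - 14)·v_x + (-3)·v_y = 0, i.e. (-3)·v_x + (-3)·v_y = 0,
  so v ∝ (b, λ_1 - a) = (-3, 3); multiply by -1 so the first entry is positive: u = (3, -3).
  ||u|| = √((3)² + (-3)²) = √(18) ≈ 4.2426,
  v_1 = u/||u|| ≈ (0.7071, -0.7071) (||v_1|| = 1).

λ_1 = 14,  λ_2 = 8;  v_1 ≈ (0.7071, -0.7071)


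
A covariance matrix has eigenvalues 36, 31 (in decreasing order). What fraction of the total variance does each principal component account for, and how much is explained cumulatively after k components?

Step 1 — total variance = trace(Sigma) = Σ λ_i = 36 + 31 = 67.

Step 2 — fraction explained by component i = λ_i / Σ λ:
  PC1: 36/67 = 0.5373
  PC2: 31/67 = 0.4627

Step 3 — cumulative fraction after k components = (λ_1 + ... + λ_k) / Σ λ:
  k = 1: 36/67 = 0.5373
  k = 2: (36 + 31)/67 = 67/67 = 1

Summary (fraction, with percent):

explained: PC1 0.5373 (53.73%), PC2 0.4627 (46.27%);  cumulative: 0.5373, 1


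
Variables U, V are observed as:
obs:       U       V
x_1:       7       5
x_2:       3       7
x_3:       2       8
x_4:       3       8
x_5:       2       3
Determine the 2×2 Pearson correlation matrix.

Step 1 — column means:
  mean(U) = (7 + 3 + 2 + 3 + 2) / 5 = 17/5 = 3.4
  mean(V) = (5 + 7 + 8 + 8 + 3) / 5 = 31/5 = 6.2

Step 2 — sample variances and covariances s[i,j] = (1/(n-1)) · Σ_k (x_{k,i} - mean_i) · (x_{k,j} - mean_j), with n-1 = 4:
  s[U,U] = ((3.6)·(3.6) + (-0.4)·(-0.4) + (-1.4)·(-1.4) + (-0.4)·(-0.4) + (-1.4)·(-1.4)) / 4 = 17.2/4 = 4.3
  s[U,V] = ((3.6)·(-1.2) + (-0.4)·(0.8) + (-1.4)·(1.8) + (-0.4)·(1.8) + (-1.4)·(-3.2)) / 4 = -3.4/4 = -0.85
  s[V,V] = ((-1.2)·(-1.2) + (0.8)·(0.8) + (1.8)·(1.8) + (1.8)·(1.8) + (-3.2)·(-3.2)) / 4 = 18.8/4 = 4.7
  Sample standard deviations s_i = √(s[i,i]):
  s(U) = √(4.3) = 2.0736
  s(V) = √(4.7) = 2.1679

Step 3 — r_{ij} = s_{ij} / (s_i · s_j):
  r[U,U] = 1 (diagonal).
  r[U,V] = -0.85 / (2.0736 · 2.1679) = -0.85 / 4.4956 = -0.1891
  r[V,V] = 1 (diagonal).

R is symmetric with unit diagonal. Assembling:

R = [[1, -0.1891],
 [-0.1891, 1]]


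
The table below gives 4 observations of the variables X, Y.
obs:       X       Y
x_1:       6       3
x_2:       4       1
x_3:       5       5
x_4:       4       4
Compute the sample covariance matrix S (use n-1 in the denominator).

Step 1 — column means:
  mean(X) = (6 + 4 + 5 + 4) / 4 = 19/4 = 4.75
  mean(Y) = (3 + 1 + 5 + 4) / 4 = 13/4 = 3.25

Step 2 — sample covariance S[i,j] = (1/(n-1)) · Σ_k (x_{k,i} - mean_i) · (x_{k,j} - mean_j), with n-1 = 3.
  S[X,X] = ((1.25)·(1.25) + (-0.75)·(-0.75) + (0.25)·(0.25) + (-0.75)·(-0.75)) / 3 = 2.75/3 = 0.9167
  S[X,Y] = ((1.25)·(-0.25) + (-0.75)·(-2.25) + (0.25)·(1.75) + (-0.75)·(0.75)) / 3 = 1.25/3 = 0.4167
  S[Y,Y] = ((-0.25)·(-0.25) + (-2.25)·(-2.25) + (1.75)·(1.75) + (0.75)·(0.75)) / 3 = 8.75/3 = 2.9167

S is symmetric (S[j,i] = S[i,j]). Assembling:

S = [[0.9167, 0.4167],
 [0.4167, 2.9167]]


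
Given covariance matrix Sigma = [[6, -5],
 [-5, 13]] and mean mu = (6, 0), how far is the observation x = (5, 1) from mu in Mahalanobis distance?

Step 1 — centre the observation: (x - mu) = (-1, 1).

Step 2 — invert Sigma. det(Sigma) = 6·13 - (-5)² = 53.
  Sigma^{-1} = (1/det) · [[d, -b], [-b, a]] = [[0.2453, 0.0943],
 [0.0943, 0.1132]].

Step 3 — form the quadratic (x - mu)^T · Sigma^{-1} · (x - mu):
  Sigma^{-1} · (x - mu) = (-0.1509, 0.0189).
  (x - mu)^T · [Sigma^{-1} · (x - mu)] = (-1)·(-0.1509) + (1)·(0.0189) = 0.1698.

Step 4 — take square root: d = √(0.1698) ≈ 0.4121.

d(x, mu) = √(0.1698) ≈ 0.4121


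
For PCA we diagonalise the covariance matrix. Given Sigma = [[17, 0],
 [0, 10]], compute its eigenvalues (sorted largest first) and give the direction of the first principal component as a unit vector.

Step 1 — characteristic polynomial of 2×2 Sigma:
  det(Sigma - λI) = λ² - trace · λ + det = 0.
  trace = 17 + 10 = 27, det = 17·10 - (0)² = 170.
Step 2 — discriminant:
  Δ = trace² - 4·det = 729 - 680 = 49.
Step 3 — eigenvalues:
  λ = (trace ± √Δ)/2 = (27 ± 7)/2,
  λ_1 = 17,  λ_2 = 10.

Step 4 — unit eigenvector for λ_1: Sigma is diagonal, so its eigenvectors are the coordinate axes. λ_1 = 17 is the diagonal entry on the first coordinate axis, hence
  v_1 = (1, 0) (||v_1|| = 1).

λ_1 = 17,  λ_2 = 10;  v_1 ≈ (1, 0)


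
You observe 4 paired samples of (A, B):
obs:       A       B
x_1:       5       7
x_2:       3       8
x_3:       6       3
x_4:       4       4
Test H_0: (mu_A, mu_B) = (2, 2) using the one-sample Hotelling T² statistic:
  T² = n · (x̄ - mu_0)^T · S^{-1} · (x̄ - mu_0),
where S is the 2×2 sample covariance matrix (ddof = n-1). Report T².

Step 1 — sample mean vector:
  mean(A) = (5 + 3 + 6 + 4) / 4 = 18/4 = 4.5
  mean(B) = (7 + 8 + 3 + 4) / 4 = 22/4 = 5.5
  x̄ = (4.5, 5.5),  deviation x̄ - mu_0 = (4.5, 5.5) - (2, 2) = (2.5, 3.5).

Step 2 — sample covariance matrix, S[i,j] = (1/(n-1)) · Σ_k (x_{k,i} - mean_i) · (x_{k,j} - mean_j), divisor n-1 = 3:
  S[A,A] = ((0.5)·(0.5) + (-1.5)·(-1.5) + (1.5)·(1.5) + (-0.5)·(-0.5)) / 3 = 5/3 = 1.6667
  S[A,B] = ((0.5)·(1.5) + (-1.5)·(2.5) + (1.5)·(-2.5) + (-0.5)·(-1.5)) / 3 = -6/3 = -2
  S[B,B] = ((1.5)·(1.5) + (2.5)·(2.5) + (-2.5)·(-2.5) + (-1.5)·(-1.5)) / 3 = 17/3 = 5.6667
  S = [[1.6667, -2],
 [-2, 5.6667]].

Step 3 — invert S. det(S) = 1.6667·5.6667 - (-2)² = 5.4444.
  S^{-1} = (1/det) · [[d, -b], [-b, a]] = [[1.0408, 0.3673],
 [0.3673, 0.3061]].

Step 4 — quadratic form (x̄ - mu_0)^T · S^{-1} · (x̄ - mu_0):
  S^{-1} · (x̄ - mu_0) = (3.8878, 1.9898),
  (x̄ - mu_0)^T · [...] = (2.5)·(3.8878) + (3.5)·(1.9898) = 16.6837.

Step 5 — scale by n: T² = 4 · 16.6837 = 66.7347.

T² ≈ 66.7347


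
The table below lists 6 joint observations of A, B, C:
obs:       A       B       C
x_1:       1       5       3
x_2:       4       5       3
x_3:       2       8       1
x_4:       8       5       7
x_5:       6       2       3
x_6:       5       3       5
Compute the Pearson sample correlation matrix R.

Step 1 — column means:
  mean(A) = (1 + 4 + 2 + 8 + 6 + 5) / 6 = 26/6 = 4.3333
  mean(B) = (5 + 5 + 8 + 5 + 2 + 3) / 6 = 28/6 = 4.6667
  mean(C) = (3 + 3 + 1 + 7 + 3 + 5) / 6 = 22/6 = 3.6667

Step 2 — sample variances and covariances s[i,j] = (1/(n-1)) · Σ_k (x_{k,i} - mean_i) · (x_{k,j} - mean_j), with n-1 = 5:
  s[A,A] = ((-3.3333)·(-3.3333) + (-0.3333)·(-0.3333) + (-2.3333)·(-2.3333) + (3.6667)·(3.6667) + (1.6667)·(1.6667) + (0.6667)·(0.6667)) / 5 = 33.3333/5 = 6.6667
  s[A,B] = ((-3.3333)·(0.3333) + (-0.3333)·(0.3333) + (-2.3333)·(3.3333) + (3.6667)·(0.3333) + (1.6667)·(-2.6667) + (0.6667)·(-1.6667)) / 5 = -13.3333/5 = -2.6667
  s[A,C] = ((-3.3333)·(-0.6667) + (-0.3333)·(-0.6667) + (-2.3333)·(-2.6667) + (3.6667)·(3.3333) + (1.6667)·(-0.6667) + (0.6667)·(1.3333)) / 5 = 20.6667/5 = 4.1333
  s[B,B] = ((0.3333)·(0.3333) + (0.3333)·(0.3333) + (3.3333)·(3.3333) + (0.3333)·(0.3333) + (-2.6667)·(-2.6667) + (-1.6667)·(-1.6667)) / 5 = 21.3333/5 = 4.2667
  s[B,C] = ((0.3333)·(-0.6667) + (0.3333)·(-0.6667) + (3.3333)·(-2.6667) + (0.3333)·(3.3333) + (-2.6667)·(-0.6667) + (-1.6667)·(1.3333)) / 5 = -8.6667/5 = -1.7333
  s[C,C] = ((-0.6667)·(-0.6667) + (-0.6667)·(-0.6667) + (-2.6667)·(-2.6667) + (3.3333)·(3.3333) + (-0.6667)·(-0.6667) + (1.3333)·(1.3333)) / 5 = 21.3333/5 = 4.2667
  Sample standard deviations s_i = √(s[i,i]):
  s(A) = √(6.6667) = 2.582
  s(B) = √(4.2667) = 2.0656
  s(C) = √(4.2667) = 2.0656

Step 3 — r_{ij} = s_{ij} / (s_i · s_j):
  r[A,A] = 1 (diagonal).
  r[A,B] = -2.6667 / (2.582 · 2.0656) = -2.6667 / 5.3333 = -0.5
  r[A,C] = 4.1333 / (2.582 · 2.0656) = 4.1333 / 5.3333 = 0.775
  r[B,B] = 1 (diagonal).
  r[B,C] = -1.7333 / (2.0656 · 2.0656) = -1.7333 / 4.2667 = -0.4063
  r[C,C] = 1 (diagonal).

R is symmetric with unit diagonal. Assembling:

R = [[1, -0.5, 0.775],
 [-0.5, 1, -0.4063],
 [0.775, -0.4063, 1]]


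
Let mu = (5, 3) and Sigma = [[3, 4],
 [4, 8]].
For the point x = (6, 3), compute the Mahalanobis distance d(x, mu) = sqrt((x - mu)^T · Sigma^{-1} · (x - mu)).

Step 1 — centre the observation: (x - mu) = (1, 0).

Step 2 — invert Sigma. det(Sigma) = 3·8 - (4)² = 8.
  Sigma^{-1} = (1/det) · [[d, -b], [-b, a]] = [[1, -0.5],
 [-0.5, 0.375]].

Step 3 — form the quadratic (x - mu)^T · Sigma^{-1} · (x - mu):
  Sigma^{-1} · (x - mu) = (1, -0.5).
  (x - mu)^T · [Sigma^{-1} · (x - mu)] = (1)·(1) + (0)·(-0.5) = 1.

Step 4 — take square root: d = √(1) ≈ 1.

d(x, mu) = √(1) ≈ 1


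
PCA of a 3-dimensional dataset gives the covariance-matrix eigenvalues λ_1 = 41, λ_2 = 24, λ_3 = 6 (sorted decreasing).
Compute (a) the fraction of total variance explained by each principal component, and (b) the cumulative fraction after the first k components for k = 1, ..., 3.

Step 1 — total variance = trace(Sigma) = Σ λ_i = 41 + 24 + 6 = 71.

Step 2 — fraction explained by component i = λ_i / Σ λ:
  PC1: 41/71 = 0.5775
  PC2: 24/71 = 0.338
  PC3: 6/71 = 0.0845

Step 3 — cumulative fraction after k components = (λ_1 + ... + λ_k) / Σ λ:
  k = 1: 41/71 = 0.5775
  k = 2: (41 + 24)/71 = 65/71 = 0.9155
  k = 3: (41 + 24 + 6)/71 = 71/71 = 1

Summary (fraction, with percent):

explained: PC1 0.5775 (57.75%), PC2 0.338 (33.8%), PC3 0.0845 (8.45%);  cumulative: 0.5775, 0.9155, 1


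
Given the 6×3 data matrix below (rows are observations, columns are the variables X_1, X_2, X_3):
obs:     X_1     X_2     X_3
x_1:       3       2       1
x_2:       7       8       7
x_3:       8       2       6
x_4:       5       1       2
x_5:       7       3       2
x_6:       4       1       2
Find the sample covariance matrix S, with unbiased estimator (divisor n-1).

Step 1 — column means:
  mean(X_1) = (3 + 7 + 8 + 5 + 7 + 4) / 6 = 34/6 = 5.6667
  mean(X_2) = (2 + 8 + 2 + 1 + 3 + 1) / 6 = 17/6 = 2.8333
  mean(X_3) = (1 + 7 + 6 + 2 + 2 + 2) / 6 = 20/6 = 3.3333

Step 2 — sample covariance S[i,j] = (1/(n-1)) · Σ_k (x_{k,i} - mean_i) · (x_{k,j} - mean_j), with n-1 = 5.
  S[X_1,X_1] = ((-2.6667)·(-2.6667) + (1.3333)·(1.3333) + (2.3333)·(2.3333) + (-0.6667)·(-0.6667) + (1.3333)·(1.3333) + (-1.6667)·(-1.6667)) / 5 = 19.3333/5 = 3.8667
  S[X_1,X_2] = ((-2.6667)·(-0.8333) + (1.3333)·(5.1667) + (2.3333)·(-0.8333) + (-0.6667)·(-1.8333) + (1.3333)·(0.1667) + (-1.6667)·(-1.8333)) / 5 = 11.6667/5 = 2.3333
  S[X_1,X_3] = ((-2.6667)·(-2.3333) + (1.3333)·(3.6667) + (2.3333)·(2.6667) + (-0.6667)·(-1.3333) + (1.3333)·(-1.3333) + (-1.6667)·(-1.3333)) / 5 = 18.6667/5 = 3.7333
  S[X_2,X_2] = ((-0.8333)·(-0.8333) + (5.1667)·(5.1667) + (-0.8333)·(-0.8333) + (-1.8333)·(-1.8333) + (0.1667)·(0.1667) + (-1.8333)·(-1.8333)) / 5 = 34.8333/5 = 6.9667
  S[X_2,X_3] = ((-0.8333)·(-2.3333) + (5.1667)·(3.6667) + (-0.8333)·(2.6667) + (-1.8333)·(-1.3333) + (0.1667)·(-1.3333) + (-1.8333)·(-1.3333)) / 5 = 23.3333/5 = 4.6667
  S[X_3,X_3] = ((-2.3333)·(-2.3333) + (3.6667)·(3.6667) + (2.6667)·(2.6667) + (-1.3333)·(-1.3333) + (-1.3333)·(-1.3333) + (-1.3333)·(-1.3333)) / 5 = 31.3333/5 = 6.2667

S is symmetric (S[j,i] = S[i,j]). Assembling:

S = [[3.8667, 2.3333, 3.7333],
 [2.3333, 6.9667, 4.6667],
 [3.7333, 4.6667, 6.2667]]


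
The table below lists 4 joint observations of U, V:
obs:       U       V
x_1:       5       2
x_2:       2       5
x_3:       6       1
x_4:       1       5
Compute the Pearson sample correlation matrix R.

Step 1 — column means:
  mean(U) = (5 + 2 + 6 + 1) / 4 = 14/4 = 3.5
  mean(V) = (2 + 5 + 1 + 5) / 4 = 13/4 = 3.25

Step 2 — sample variances and covariances s[i,j] = (1/(n-1)) · Σ_k (x_{k,i} - mean_i) · (x_{k,j} - mean_j), with n-1 = 3:
  s[U,U] = ((1.5)·(1.5) + (-1.5)·(-1.5) + (2.5)·(2.5) + (-2.5)·(-2.5)) / 3 = 17/3 = 5.6667
  s[U,V] = ((1.5)·(-1.25) + (-1.5)·(1.75) + (2.5)·(-2.25) + (-2.5)·(1.75)) / 3 = -14.5/3 = -4.8333
  s[V,V] = ((-1.25)·(-1.25) + (1.75)·(1.75) + (-2.25)·(-2.25) + (1.75)·(1.75)) / 3 = 12.75/3 = 4.25
  Sample standard deviations s_i = √(s[i,i]):
  s(U) = √(5.6667) = 2.3805
  s(V) = √(4.25) = 2.0616

Step 3 — r_{ij} = s_{ij} / (s_i · s_j):
  r[U,U] = 1 (diagonal).
  r[U,V] = -4.8333 / (2.3805 · 2.0616) = -4.8333 / 4.9075 = -0.9849
  r[V,V] = 1 (diagonal).

R is symmetric with unit diagonal. Assembling:

R = [[1, -0.9849],
 [-0.9849, 1]]


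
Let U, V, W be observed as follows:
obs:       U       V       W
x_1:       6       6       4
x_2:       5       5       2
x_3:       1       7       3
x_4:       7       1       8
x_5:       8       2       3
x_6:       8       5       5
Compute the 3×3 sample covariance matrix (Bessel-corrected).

Step 1 — column means:
  mean(U) = (6 + 5 + 1 + 7 + 8 + 8) / 6 = 35/6 = 5.8333
  mean(V) = (6 + 5 + 7 + 1 + 2 + 5) / 6 = 26/6 = 4.3333
  mean(W) = (4 + 2 + 3 + 8 + 3 + 5) / 6 = 25/6 = 4.1667

Step 2 — sample covariance S[i,j] = (1/(n-1)) · Σ_k (x_{k,i} - mean_i) · (x_{k,j} - mean_j), with n-1 = 5.
  S[U,U] = ((0.1667)·(0.1667) + (-0.8333)·(-0.8333) + (-4.8333)·(-4.8333) + (1.1667)·(1.1667) + (2.1667)·(2.1667) + (2.1667)·(2.1667)) / 5 = 34.8333/5 = 6.9667
  S[U,V] = ((0.1667)·(1.6667) + (-0.8333)·(0.6667) + (-4.8333)·(2.6667) + (1.1667)·(-3.3333) + (2.1667)·(-2.3333) + (2.1667)·(0.6667)) / 5 = -20.6667/5 = -4.1333
  S[U,W] = ((0.1667)·(-0.1667) + (-0.8333)·(-2.1667) + (-4.8333)·(-1.1667) + (1.1667)·(3.8333) + (2.1667)·(-1.1667) + (2.1667)·(0.8333)) / 5 = 11.1667/5 = 2.2333
  S[V,V] = ((1.6667)·(1.6667) + (0.6667)·(0.6667) + (2.6667)·(2.6667) + (-3.3333)·(-3.3333) + (-2.3333)·(-2.3333) + (0.6667)·(0.6667)) / 5 = 27.3333/5 = 5.4667
  S[V,W] = ((1.6667)·(-0.1667) + (0.6667)·(-2.1667) + (2.6667)·(-1.1667) + (-3.3333)·(3.8333) + (-2.3333)·(-1.1667) + (0.6667)·(0.8333)) / 5 = -14.3333/5 = -2.8667
  S[W,W] = ((-0.1667)·(-0.1667) + (-2.1667)·(-2.1667) + (-1.1667)·(-1.1667) + (3.8333)·(3.8333) + (-1.1667)·(-1.1667) + (0.8333)·(0.8333)) / 5 = 22.8333/5 = 4.5667

S is symmetric (S[j,i] = S[i,j]). Assembling:

S = [[6.9667, -4.1333, 2.2333],
 [-4.1333, 5.4667, -2.8667],
 [2.2333, -2.8667, 4.5667]]


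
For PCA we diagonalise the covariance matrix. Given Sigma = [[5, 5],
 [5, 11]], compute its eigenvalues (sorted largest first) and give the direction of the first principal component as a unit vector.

Step 1 — characteristic polynomial of 2×2 Sigma:
  det(Sigma - λI) = λ² - trace · λ + det = 0.
  trace = 5 + 11 = 16, det = 5·11 - (5)² = 30.
Step 2 — discriminant:
  Δ = trace² - 4·det = 256 - 120 = 136.
Step 3 — eigenvalues:
  λ = (trace ± √Δ)/2 = (16 ± 11.6619)/2,
  λ_1 = 13.831,  λ_2 = 2.169.

Step 4 — unit eigenvector for λ_1: solve (Sigma - λ_1 I)v = 0. First row:
  (5 - 13.831)·v_x + (5)·v_y = 0, i.e. (-8.831)·v_x + (5)·v_y = 0,
  so v ∝ (b, λ_1 - a) = (5, 8.831) = u.
  ||u|| = √((5)² + (8.831)²) = √(102.9857) ≈ 10.1482,
  v_1 = u/||u|| ≈ (0.4927, 0.8702) (||v_1|| = 1).

λ_1 = 13.831,  λ_2 = 2.169;  v_1 ≈ (0.4927, 0.8702)


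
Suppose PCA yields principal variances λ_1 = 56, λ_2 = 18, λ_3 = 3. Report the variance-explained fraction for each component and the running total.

Step 1 — total variance = trace(Sigma) = Σ λ_i = 56 + 18 + 3 = 77.

Step 2 — fraction explained by component i = λ_i / Σ λ:
  PC1: 56/77 = 0.7273
  PC2: 18/77 = 0.2338
  PC3: 3/77 = 0.039

Step 3 — cumulative fraction after k components = (λ_1 + ... + λ_k) / Σ λ:
  k = 1: 56/77 = 0.7273
  k = 2: (56 + 18)/77 = 74/77 = 0.961
  k = 3: (56 + 18 + 3)/77 = 77/77 = 1

Summary (fraction, with percent):

explained: PC1 0.7273 (72.73%), PC2 0.2338 (23.38%), PC3 0.039 (3.9%);  cumulative: 0.7273, 0.961, 1


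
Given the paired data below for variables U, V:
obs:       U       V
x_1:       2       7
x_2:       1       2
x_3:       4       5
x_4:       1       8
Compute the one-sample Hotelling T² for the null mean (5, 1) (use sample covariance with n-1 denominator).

Step 1 — sample mean vector:
  mean(U) = (2 + 1 + 4 + 1) / 4 = 8/4 = 2
  mean(V) = (7 + 2 + 5 + 8) / 4 = 22/4 = 5.5
  x̄ = (2, 5.5),  deviation x̄ - mu_0 = (2, 5.5) - (5, 1) = (-3, 4.5).

Step 2 — sample covariance matrix, S[i,j] = (1/(n-1)) · Σ_k (x_{k,i} - mean_i) · (x_{k,j} - mean_j), divisor n-1 = 3:
  S[U,U] = ((0)·(0) + (-1)·(-1) + (2)·(2) + (-1)·(-1)) / 3 = 6/3 = 2
  S[U,V] = ((0)·(1.5) + (-1)·(-3.5) + (2)·(-0.5) + (-1)·(2.5)) / 3 = 0/3 = 0
  S[V,V] = ((1.5)·(1.5) + (-3.5)·(-3.5) + (-0.5)·(-0.5) + (2.5)·(2.5)) / 3 = 21/3 = 7
  S = [[2, 0],
 [0, 7]].

Step 3 — invert S. det(S) = 2·7 - (0)² = 14.
  S^{-1} = (1/det) · [[d, -b], [-b, a]] = [[0.5, 0],
 [0, 0.1429]].

Step 4 — quadratic form (x̄ - mu_0)^T · S^{-1} · (x̄ - mu_0):
  S^{-1} · (x̄ - mu_0) = (-1.5, 0.6429),
  (x̄ - mu_0)^T · [...] = (-3)·(-1.5) + (4.5)·(0.6429) = 7.3929.

Step 5 — scale by n: T² = 4 · 7.3929 = 29.5714.

T² ≈ 29.5714


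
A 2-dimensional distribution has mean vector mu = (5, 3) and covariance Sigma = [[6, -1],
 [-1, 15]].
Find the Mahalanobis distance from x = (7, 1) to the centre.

Step 1 — centre the observation: (x - mu) = (2, -2).

Step 2 — invert Sigma. det(Sigma) = 6·15 - (-1)² = 89.
  Sigma^{-1} = (1/det) · [[d, -b], [-b, a]] = [[0.1685, 0.0112],
 [0.0112, 0.0674]].

Step 3 — form the quadratic (x - mu)^T · Sigma^{-1} · (x - mu):
  Sigma^{-1} · (x - mu) = (0.3146, -0.1124).
  (x - mu)^T · [Sigma^{-1} · (x - mu)] = (2)·(0.3146) + (-2)·(-0.1124) = 0.8539.

Step 4 — take square root: d = √(0.8539) ≈ 0.9241.

d(x, mu) = √(0.8539) ≈ 0.9241


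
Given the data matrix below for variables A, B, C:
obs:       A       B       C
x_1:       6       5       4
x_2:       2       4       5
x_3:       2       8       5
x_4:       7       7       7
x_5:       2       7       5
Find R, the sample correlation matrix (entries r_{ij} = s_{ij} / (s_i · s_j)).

Step 1 — column means:
  mean(A) = (6 + 2 + 2 + 7 + 2) / 5 = 19/5 = 3.8
  mean(B) = (5 + 4 + 8 + 7 + 7) / 5 = 31/5 = 6.2
  mean(C) = (4 + 5 + 5 + 7 + 5) / 5 = 26/5 = 5.2

Step 2 — sample variances and covariances s[i,j] = (1/(n-1)) · Σ_k (x_{k,i} - mean_i) · (x_{k,j} - mean_j), with n-1 = 4:
  s[A,A] = ((2.2)·(2.2) + (-1.8)·(-1.8) + (-1.8)·(-1.8) + (3.2)·(3.2) + (-1.8)·(-1.8)) / 4 = 24.8/4 = 6.2
  s[A,B] = ((2.2)·(-1.2) + (-1.8)·(-2.2) + (-1.8)·(1.8) + (3.2)·(0.8) + (-1.8)·(0.8)) / 4 = -0.8/4 = -0.2
  s[A,C] = ((2.2)·(-1.2) + (-1.8)·(-0.2) + (-1.8)·(-0.2) + (3.2)·(1.8) + (-1.8)·(-0.2)) / 4 = 4.2/4 = 1.05
  s[B,B] = ((-1.2)·(-1.2) + (-2.2)·(-2.2) + (1.8)·(1.8) + (0.8)·(0.8) + (0.8)·(0.8)) / 4 = 10.8/4 = 2.7
  s[B,C] = ((-1.2)·(-1.2) + (-2.2)·(-0.2) + (1.8)·(-0.2) + (0.8)·(1.8) + (0.8)·(-0.2)) / 4 = 2.8/4 = 0.7
  s[C,C] = ((-1.2)·(-1.2) + (-0.2)·(-0.2) + (-0.2)·(-0.2) + (1.8)·(1.8) + (-0.2)·(-0.2)) / 4 = 4.8/4 = 1.2
  Sample standard deviations s_i = √(s[i,i]):
  s(A) = √(6.2) = 2.49
  s(B) = √(2.7) = 1.6432
  s(C) = √(1.2) = 1.0954

Step 3 — r_{ij} = s_{ij} / (s_i · s_j):
  r[A,A] = 1 (diagonal).
  r[A,B] = -0.2 / (2.49 · 1.6432) = -0.2 / 4.0915 = -0.0489
  r[A,C] = 1.05 / (2.49 · 1.0954) = 1.05 / 2.7276 = 0.3849
  r[B,B] = 1 (diagonal).
  r[B,C] = 0.7 / (1.6432 · 1.0954) = 0.7 / 1.8 = 0.3889
  r[C,C] = 1 (diagonal).

R is symmetric with unit diagonal. Assembling:

R = [[1, -0.0489, 0.3849],
 [-0.0489, 1, 0.3889],
 [0.3849, 0.3889, 1]]


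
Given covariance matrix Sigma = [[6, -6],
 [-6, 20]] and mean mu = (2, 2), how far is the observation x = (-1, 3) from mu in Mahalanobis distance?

Step 1 — centre the observation: (x - mu) = (-3, 1).

Step 2 — invert Sigma. det(Sigma) = 6·20 - (-6)² = 84.
  Sigma^{-1} = (1/det) · [[d, -b], [-b, a]] = [[0.2381, 0.0714],
 [0.0714, 0.0714]].

Step 3 — form the quadratic (x - mu)^T · Sigma^{-1} · (x - mu):
  Sigma^{-1} · (x - mu) = (-0.6429, -0.1429).
  (x - mu)^T · [Sigma^{-1} · (x - mu)] = (-3)·(-0.6429) + (1)·(-0.1429) = 1.7857.

Step 4 — take square root: d = √(1.7857) ≈ 1.3363.

d(x, mu) = √(1.7857) ≈ 1.3363


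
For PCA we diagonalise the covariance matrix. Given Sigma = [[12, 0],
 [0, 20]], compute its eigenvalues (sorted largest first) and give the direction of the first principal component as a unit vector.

Step 1 — characteristic polynomial of 2×2 Sigma:
  det(Sigma - λI) = λ² - trace · λ + det = 0.
  trace = 12 + 20 = 32, det = 12·20 - (0)² = 240.
Step 2 — discriminant:
  Δ = trace² - 4·det = 1024 - 960 = 64.
Step 3 — eigenvalues:
  λ = (trace ± √Δ)/2 = (32 ± 8)/2,
  λ_1 = 20,  λ_2 = 12.

Step 4 — unit eigenvector for λ_1: Sigma is diagonal, so its eigenvectors are the coordinate axes. λ_1 = 20 is the diagonal entry on the second coordinate axis, hence
  v_1 = (0, 1) (||v_1|| = 1).

λ_1 = 20,  λ_2 = 12;  v_1 ≈ (0, 1)


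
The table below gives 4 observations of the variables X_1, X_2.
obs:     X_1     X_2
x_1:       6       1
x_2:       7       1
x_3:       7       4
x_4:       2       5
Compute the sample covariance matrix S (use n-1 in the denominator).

Step 1 — column means:
  mean(X_1) = (6 + 7 + 7 + 2) / 4 = 22/4 = 5.5
  mean(X_2) = (1 + 1 + 4 + 5) / 4 = 11/4 = 2.75

Step 2 — sample covariance S[i,j] = (1/(n-1)) · Σ_k (x_{k,i} - mean_i) · (x_{k,j} - mean_j), with n-1 = 3.
  S[X_1,X_1] = ((0.5)·(0.5) + (1.5)·(1.5) + (1.5)·(1.5) + (-3.5)·(-3.5)) / 3 = 17/3 = 5.6667
  S[X_1,X_2] = ((0.5)·(-1.75) + (1.5)·(-1.75) + (1.5)·(1.25) + (-3.5)·(2.25)) / 3 = -9.5/3 = -3.1667
  S[X_2,X_2] = ((-1.75)·(-1.75) + (-1.75)·(-1.75) + (1.25)·(1.25) + (2.25)·(2.25)) / 3 = 12.75/3 = 4.25

S is symmetric (S[j,i] = S[i,j]). Assembling:

S = [[5.6667, -3.1667],
 [-3.1667, 4.25]]


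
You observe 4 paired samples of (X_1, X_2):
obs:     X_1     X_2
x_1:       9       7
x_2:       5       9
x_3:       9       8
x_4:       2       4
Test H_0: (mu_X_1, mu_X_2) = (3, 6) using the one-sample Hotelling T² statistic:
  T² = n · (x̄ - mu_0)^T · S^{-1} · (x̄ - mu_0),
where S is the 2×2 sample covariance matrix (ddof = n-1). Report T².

Step 1 — sample mean vector:
  mean(X_1) = (9 + 5 + 9 + 2) / 4 = 25/4 = 6.25
  mean(X_2) = (7 + 9 + 8 + 4) / 4 = 28/4 = 7
  x̄ = (6.25, 7),  deviation x̄ - mu_0 = (6.25, 7) - (3, 6) = (3.25, 1).

Step 2 — sample covariance matrix, S[i,j] = (1/(n-1)) · Σ_k (x_{k,i} - mean_i) · (x_{k,j} - mean_j), divisor n-1 = 3:
  S[X_1,X_1] = ((2.75)·(2.75) + (-1.25)·(-1.25) + (2.75)·(2.75) + (-4.25)·(-4.25)) / 3 = 34.75/3 = 11.5833
  S[X_1,X_2] = ((2.75)·(0) + (-1.25)·(2) + (2.75)·(1) + (-4.25)·(-3)) / 3 = 13/3 = 4.3333
  S[X_2,X_2] = ((0)·(0) + (2)·(2) + (1)·(1) + (-3)·(-3)) / 3 = 14/3 = 4.6667
  S = [[11.5833, 4.3333],
 [4.3333, 4.6667]].

Step 3 — invert S. det(S) = 11.5833·4.6667 - (4.3333)² = 35.2778.
  S^{-1} = (1/det) · [[d, -b], [-b, a]] = [[0.1323, -0.1228],
 [-0.1228, 0.3283]].

Step 4 — quadratic form (x̄ - mu_0)^T · S^{-1} · (x̄ - mu_0):
  S^{-1} · (x̄ - mu_0) = (0.3071, -0.0709),
  (x̄ - mu_0)^T · [...] = (3.25)·(0.3071) + (1)·(-0.0709) = 0.9272.

Step 5 — scale by n: T² = 4 · 0.9272 = 3.7087.

T² ≈ 3.7087


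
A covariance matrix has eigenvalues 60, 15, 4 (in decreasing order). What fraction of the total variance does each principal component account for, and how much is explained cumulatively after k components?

Step 1 — total variance = trace(Sigma) = Σ λ_i = 60 + 15 + 4 = 79.

Step 2 — fraction explained by component i = λ_i / Σ λ:
  PC1: 60/79 = 0.7595
  PC2: 15/79 = 0.1899
  PC3: 4/79 = 0.0506

Step 3 — cumulative fraction after k components = (λ_1 + ... + λ_k) / Σ λ:
  k = 1: 60/79 = 0.7595
  k = 2: (60 + 15)/79 = 75/79 = 0.9494
  k = 3: (60 + 15 + 4)/79 = 79/79 = 1

Summary (fraction, with percent):

explained: PC1 0.7595 (75.95%), PC2 0.1899 (18.99%), PC3 0.0506 (5.06%);  cumulative: 0.7595, 0.9494, 1


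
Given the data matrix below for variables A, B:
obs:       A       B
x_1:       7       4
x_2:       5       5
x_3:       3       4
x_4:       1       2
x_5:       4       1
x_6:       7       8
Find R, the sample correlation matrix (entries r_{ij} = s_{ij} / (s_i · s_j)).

Step 1 — column means:
  mean(A) = (7 + 5 + 3 + 1 + 4 + 7) / 6 = 27/6 = 4.5
  mean(B) = (4 + 5 + 4 + 2 + 1 + 8) / 6 = 24/6 = 4

Step 2 — sample variances and covariances s[i,j] = (1/(n-1)) · Σ_k (x_{k,i} - mean_i) · (x_{k,j} - mean_j), with n-1 = 5:
  s[A,A] = ((2.5)·(2.5) + (0.5)·(0.5) + (-1.5)·(-1.5) + (-3.5)·(-3.5) + (-0.5)·(-0.5) + (2.5)·(2.5)) / 5 = 27.5/5 = 5.5
  s[A,B] = ((2.5)·(0) + (0.5)·(1) + (-1.5)·(0) + (-3.5)·(-2) + (-0.5)·(-3) + (2.5)·(4)) / 5 = 19/5 = 3.8
  s[B,B] = ((0)·(0) + (1)·(1) + (0)·(0) + (-2)·(-2) + (-3)·(-3) + (4)·(4)) / 5 = 30/5 = 6
  Sample standard deviations s_i = √(s[i,i]):
  s(A) = √(5.5) = 2.3452
  s(B) = √(6) = 2.4495

Step 3 — r_{ij} = s_{ij} / (s_i · s_j):
  r[A,A] = 1 (diagonal).
  r[A,B] = 3.8 / (2.3452 · 2.4495) = 3.8 / 5.7446 = 0.6615
  r[B,B] = 1 (diagonal).

R is symmetric with unit diagonal. Assembling:

R = [[1, 0.6615],
 [0.6615, 1]]


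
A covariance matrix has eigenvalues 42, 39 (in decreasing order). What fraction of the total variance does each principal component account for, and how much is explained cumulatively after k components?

Step 1 — total variance = trace(Sigma) = Σ λ_i = 42 + 39 = 81.

Step 2 — fraction explained by component i = λ_i / Σ λ:
  PC1: 42/81 = 0.5185
  PC2: 39/81 = 0.4815

Step 3 — cumulative fraction after k components = (λ_1 + ... + λ_k) / Σ λ:
  k = 1: 42/81 = 0.5185
  k = 2: (42 + 39)/81 = 81/81 = 1

Summary (fraction, with percent):

explained: PC1 0.5185 (51.85%), PC2 0.4815 (48.15%);  cumulative: 0.5185, 1


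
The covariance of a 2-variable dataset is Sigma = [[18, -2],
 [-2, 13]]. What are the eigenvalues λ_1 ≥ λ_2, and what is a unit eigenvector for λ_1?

Step 1 — characteristic polynomial of 2×2 Sigma:
  det(Sigma - λI) = λ² - trace · λ + det = 0.
  trace = 18 + 13 = 31, det = 18·13 - (-2)² = 230.
Step 2 — discriminant:
  Δ = trace² - 4·det = 961 - 920 = 41.
Step 3 — eigenvalues:
  λ = (trace ± √Δ)/2 = (31 ± 6.4031)/2,
  λ_1 = 18.7016,  λ_2 = 12.2984.

Step 4 — unit eigenvector for λ_1: solve (Sigma - λ_1 I)v = 0. First row:
  (18 - 18.7016)·v_x + (-2)·v_y = 0, i.e. (-0.7016)·v_x + (-2)·v_y = 0,
  so v ∝ (b, λ_1 - a) = (-2, 0.7016); multiply by -1 so the first entry is positive: u = (2, -0.7016).
  ||u|| = √((2)² + (-0.7016)²) = √(4.4922) ≈ 2.1195,
  v_1 = u/||u|| ≈ (0.9436, -0.331) (||v_1|| = 1).

λ_1 = 18.7016,  λ_2 = 12.2984;  v_1 ≈ (0.9436, -0.331)


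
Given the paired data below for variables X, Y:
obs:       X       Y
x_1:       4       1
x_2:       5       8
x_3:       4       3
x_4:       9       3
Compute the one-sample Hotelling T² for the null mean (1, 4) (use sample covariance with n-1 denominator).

Step 1 — sample mean vector:
  mean(X) = (4 + 5 + 4 + 9) / 4 = 22/4 = 5.5
  mean(Y) = (1 + 8 + 3 + 3) / 4 = 15/4 = 3.75
  x̄ = (5.5, 3.75),  deviation x̄ - mu_0 = (5.5, 3.75) - (1, 4) = (4.5, -0.25).

Step 2 — sample covariance matrix, S[i,j] = (1/(n-1)) · Σ_k (x_{k,i} - mean_i) · (x_{k,j} - mean_j), divisor n-1 = 3:
  S[X,X] = ((-1.5)·(-1.5) + (-0.5)·(-0.5) + (-1.5)·(-1.5) + (3.5)·(3.5)) / 3 = 17/3 = 5.6667
  S[X,Y] = ((-1.5)·(-2.75) + (-0.5)·(4.25) + (-1.5)·(-0.75) + (3.5)·(-0.75)) / 3 = 0.5/3 = 0.1667
  S[Y,Y] = ((-2.75)·(-2.75) + (4.25)·(4.25) + (-0.75)·(-0.75) + (-0.75)·(-0.75)) / 3 = 26.75/3 = 8.9167
  S = [[5.6667, 0.1667],
 [0.1667, 8.9167]].

Step 3 — invert S. det(S) = 5.6667·8.9167 - (0.1667)² = 50.5.
  S^{-1} = (1/det) · [[d, -b], [-b, a]] = [[0.1766, -0.0033],
 [-0.0033, 0.1122]].

Step 4 — quadratic form (x̄ - mu_0)^T · S^{-1} · (x̄ - mu_0):
  S^{-1} · (x̄ - mu_0) = (0.7954, -0.0429),
  (x̄ - mu_0)^T · [...] = (4.5)·(0.7954) + (-0.25)·(-0.0429) = 3.5899.

Step 5 — scale by n: T² = 4 · 3.5899 = 14.3597.

T² ≈ 14.3597


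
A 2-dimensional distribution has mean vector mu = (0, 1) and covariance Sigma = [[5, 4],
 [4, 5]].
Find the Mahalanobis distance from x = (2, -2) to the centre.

Step 1 — centre the observation: (x - mu) = (2, -3).

Step 2 — invert Sigma. det(Sigma) = 5·5 - (4)² = 9.
  Sigma^{-1} = (1/det) · [[d, -b], [-b, a]] = [[0.5556, -0.4444],
 [-0.4444, 0.5556]].

Step 3 — form the quadratic (x - mu)^T · Sigma^{-1} · (x - mu):
  Sigma^{-1} · (x - mu) = (2.4444, -2.5556).
  (x - mu)^T · [Sigma^{-1} · (x - mu)] = (2)·(2.4444) + (-3)·(-2.5556) = 12.5556.

Step 4 — take square root: d = √(12.5556) ≈ 3.5434.

d(x, mu) = √(12.5556) ≈ 3.5434


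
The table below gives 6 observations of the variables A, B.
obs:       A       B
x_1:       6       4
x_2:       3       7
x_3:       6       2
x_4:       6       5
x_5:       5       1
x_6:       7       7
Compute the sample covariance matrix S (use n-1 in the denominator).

Step 1 — column means:
  mean(A) = (6 + 3 + 6 + 6 + 5 + 7) / 6 = 33/6 = 5.5
  mean(B) = (4 + 7 + 2 + 5 + 1 + 7) / 6 = 26/6 = 4.3333

Step 2 — sample covariance S[i,j] = (1/(n-1)) · Σ_k (x_{k,i} - mean_i) · (x_{k,j} - mean_j), with n-1 = 5.
  S[A,A] = ((0.5)·(0.5) + (-2.5)·(-2.5) + (0.5)·(0.5) + (0.5)·(0.5) + (-0.5)·(-0.5) + (1.5)·(1.5)) / 5 = 9.5/5 = 1.9
  S[A,B] = ((0.5)·(-0.3333) + (-2.5)·(2.6667) + (0.5)·(-2.3333) + (0.5)·(0.6667) + (-0.5)·(-3.3333) + (1.5)·(2.6667)) / 5 = -2/5 = -0.4
  S[B,B] = ((-0.3333)·(-0.3333) + (2.6667)·(2.6667) + (-2.3333)·(-2.3333) + (0.6667)·(0.6667) + (-3.3333)·(-3.3333) + (2.6667)·(2.6667)) / 5 = 31.3333/5 = 6.2667

S is symmetric (S[j,i] = S[i,j]). Assembling:

S = [[1.9, -0.4],
 [-0.4, 6.2667]]


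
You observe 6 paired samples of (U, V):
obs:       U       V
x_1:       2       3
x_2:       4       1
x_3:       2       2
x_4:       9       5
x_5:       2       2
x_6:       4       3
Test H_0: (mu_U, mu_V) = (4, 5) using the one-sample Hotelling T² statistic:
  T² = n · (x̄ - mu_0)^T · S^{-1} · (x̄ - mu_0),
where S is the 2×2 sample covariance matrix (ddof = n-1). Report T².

Step 1 — sample mean vector:
  mean(U) = (2 + 4 + 2 + 9 + 2 + 4) / 6 = 23/6 = 3.8333
  mean(V) = (3 + 1 + 2 + 5 + 2 + 3) / 6 = 16/6 = 2.6667
  x̄ = (3.8333, 2.6667),  deviation x̄ - mu_0 = (3.8333, 2.6667) - (4, 5) = (-0.1667, -2.3333).

Step 2 — sample covariance matrix, S[i,j] = (1/(n-1)) · Σ_k (x_{k,i} - mean_i) · (x_{k,j} - mean_j), divisor n-1 = 5:
  S[U,U] = ((-1.8333)·(-1.8333) + (0.1667)·(0.1667) + (-1.8333)·(-1.8333) + (5.1667)·(5.1667) + (-1.8333)·(-1.8333) + (0.1667)·(0.1667)) / 5 = 36.8333/5 = 7.3667
  S[U,V] = ((-1.8333)·(0.3333) + (0.1667)·(-1.6667) + (-1.8333)·(-0.6667) + (5.1667)·(2.3333) + (-1.8333)·(-0.6667) + (0.1667)·(0.3333)) / 5 = 13.6667/5 = 2.7333
  S[V,V] = ((0.3333)·(0.3333) + (-1.6667)·(-1.6667) + (-0.6667)·(-0.6667) + (2.3333)·(2.3333) + (-0.6667)·(-0.6667) + (0.3333)·(0.3333)) / 5 = 9.3333/5 = 1.8667
  S = [[7.3667, 2.7333],
 [2.7333, 1.8667]].

Step 3 — invert S. det(S) = 7.3667·1.8667 - (2.7333)² = 6.28.
  S^{-1} = (1/det) · [[d, -b], [-b, a]] = [[0.2972, -0.4352],
 [-0.4352, 1.173]].

Step 4 — quadratic form (x̄ - mu_0)^T · S^{-1} · (x̄ - mu_0):
  S^{-1} · (x̄ - mu_0) = (0.966, -2.6645),
  (x̄ - mu_0)^T · [...] = (-0.1667)·(0.966) + (-2.3333)·(-2.6645) = 6.0563.

Step 5 — scale by n: T² = 6 · 6.0563 = 36.3376.

T² ≈ 36.3376


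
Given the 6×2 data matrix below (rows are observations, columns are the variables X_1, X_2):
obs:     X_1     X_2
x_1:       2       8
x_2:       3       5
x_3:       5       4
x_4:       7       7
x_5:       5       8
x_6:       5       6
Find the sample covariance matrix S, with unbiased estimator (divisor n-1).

Step 1 — column means:
  mean(X_1) = (2 + 3 + 5 + 7 + 5 + 5) / 6 = 27/6 = 4.5
  mean(X_2) = (8 + 5 + 4 + 7 + 8 + 6) / 6 = 38/6 = 6.3333

Step 2 — sample covariance S[i,j] = (1/(n-1)) · Σ_k (x_{k,i} - mean_i) · (x_{k,j} - mean_j), with n-1 = 5.
  S[X_1,X_1] = ((-2.5)·(-2.5) + (-1.5)·(-1.5) + (0.5)·(0.5) + (2.5)·(2.5) + (0.5)·(0.5) + (0.5)·(0.5)) / 5 = 15.5/5 = 3.1
  S[X_1,X_2] = ((-2.5)·(1.6667) + (-1.5)·(-1.3333) + (0.5)·(-2.3333) + (2.5)·(0.6667) + (0.5)·(1.6667) + (0.5)·(-0.3333)) / 5 = -1/5 = -0.2
  S[X_2,X_2] = ((1.6667)·(1.6667) + (-1.3333)·(-1.3333) + (-2.3333)·(-2.3333) + (0.6667)·(0.6667) + (1.6667)·(1.6667) + (-0.3333)·(-0.3333)) / 5 = 13.3333/5 = 2.6667

S is symmetric (S[j,i] = S[i,j]). Assembling:

S = [[3.1, -0.2],
 [-0.2, 2.6667]]


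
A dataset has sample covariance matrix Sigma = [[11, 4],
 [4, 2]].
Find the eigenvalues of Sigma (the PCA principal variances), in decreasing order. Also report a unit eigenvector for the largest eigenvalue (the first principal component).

Step 1 — characteristic polynomial of 2×2 Sigma:
  det(Sigma - λI) = λ² - trace · λ + det = 0.
  trace = 11 + 2 = 13, det = 11·2 - (4)² = 6.
Step 2 — discriminant:
  Δ = trace² - 4·det = 169 - 24 = 145.
Step 3 — eigenvalues:
  λ = (trace ± √Δ)/2 = (13 ± 12.0416)/2,
  λ_1 = 12.5208,  λ_2 = 0.4792.

Step 4 — unit eigenvector for λ_1: solve (Sigma - λ_1 I)v = 0. First row:
  (11 - 12.5208)·v_x + (4)·v_y = 0, i.e. (-1.5208)·v_x + (4)·v_y = 0,
  so v ∝ (b, λ_1 - a) = (4, 1.5208) = u.
  ||u|| = √((4)² + (1.5208)²) = √(18.3128) ≈ 4.2793,
  v_1 = u/||u|| ≈ (0.9347, 0.3554) (||v_1|| = 1).

λ_1 = 12.5208,  λ_2 = 0.4792;  v_1 ≈ (0.9347, 0.3554)


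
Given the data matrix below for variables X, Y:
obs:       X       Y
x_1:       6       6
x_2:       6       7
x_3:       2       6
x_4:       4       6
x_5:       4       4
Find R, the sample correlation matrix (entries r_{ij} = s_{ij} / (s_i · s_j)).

Step 1 — column means:
  mean(X) = (6 + 6 + 2 + 4 + 4) / 5 = 22/5 = 4.4
  mean(Y) = (6 + 7 + 6 + 6 + 4) / 5 = 29/5 = 5.8

Step 2 — sample variances and covariances s[i,j] = (1/(n-1)) · Σ_k (x_{k,i} - mean_i) · (x_{k,j} - mean_j), with n-1 = 4:
  s[X,X] = ((1.6)·(1.6) + (1.6)·(1.6) + (-2.4)·(-2.4) + (-0.4)·(-0.4) + (-0.4)·(-0.4)) / 4 = 11.2/4 = 2.8
  s[X,Y] = ((1.6)·(0.2) + (1.6)·(1.2) + (-2.4)·(0.2) + (-0.4)·(0.2) + (-0.4)·(-1.8)) / 4 = 2.4/4 = 0.6
  s[Y,Y] = ((0.2)·(0.2) + (1.2)·(1.2) + (0.2)·(0.2) + (0.2)·(0.2) + (-1.8)·(-1.8)) / 4 = 4.8/4 = 1.2
  Sample standard deviations s_i = √(s[i,i]):
  s(X) = √(2.8) = 1.6733
  s(Y) = √(1.2) = 1.0954

Step 3 — r_{ij} = s_{ij} / (s_i · s_j):
  r[X,X] = 1 (diagonal).
  r[X,Y] = 0.6 / (1.6733 · 1.0954) = 0.6 / 1.833 = 0.3273
  r[Y,Y] = 1 (diagonal).

R is symmetric with unit diagonal. Assembling:

R = [[1, 0.3273],
 [0.3273, 1]]


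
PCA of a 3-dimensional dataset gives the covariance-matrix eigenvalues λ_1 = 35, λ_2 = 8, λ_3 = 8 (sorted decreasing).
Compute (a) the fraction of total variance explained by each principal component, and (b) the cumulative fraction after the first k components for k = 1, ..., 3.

Step 1 — total variance = trace(Sigma) = Σ λ_i = 35 + 8 + 8 = 51.

Step 2 — fraction explained by component i = λ_i / Σ λ:
  PC1: 35/51 = 0.6863
  PC2: 8/51 = 0.1569
  PC3: 8/51 = 0.1569

Step 3 — cumulative fraction after k components = (λ_1 + ... + λ_k) / Σ λ:
  k = 1: 35/51 = 0.6863
  k = 2: (35 + 8)/51 = 43/51 = 0.8431
  k = 3: (35 + 8 + 8)/51 = 51/51 = 1

Summary (fraction, with percent):

explained: PC1 0.6863 (68.63%), PC2 0.1569 (15.69%), PC3 0.1569 (15.69%);  cumulative: 0.6863, 0.8431, 1


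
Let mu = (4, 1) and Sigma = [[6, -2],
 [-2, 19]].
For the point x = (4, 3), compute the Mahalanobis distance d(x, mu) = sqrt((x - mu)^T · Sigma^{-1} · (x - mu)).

Step 1 — centre the observation: (x - mu) = (0, 2).

Step 2 — invert Sigma. det(Sigma) = 6·19 - (-2)² = 110.
  Sigma^{-1} = (1/det) · [[d, -b], [-b, a]] = [[0.1727, 0.0182],
 [0.0182, 0.0545]].

Step 3 — form the quadratic (x - mu)^T · Sigma^{-1} · (x - mu):
  Sigma^{-1} · (x - mu) = (0.0364, 0.1091).
  (x - mu)^T · [Sigma^{-1} · (x - mu)] = (0)·(0.0364) + (2)·(0.1091) = 0.2182.

Step 4 — take square root: d = √(0.2182) ≈ 0.4671.

d(x, mu) = √(0.2182) ≈ 0.4671


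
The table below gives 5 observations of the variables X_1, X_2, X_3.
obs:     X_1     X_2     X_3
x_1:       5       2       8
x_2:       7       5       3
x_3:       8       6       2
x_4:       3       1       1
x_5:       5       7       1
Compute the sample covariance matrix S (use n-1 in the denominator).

Step 1 — column means:
  mean(X_1) = (5 + 7 + 8 + 3 + 5) / 5 = 28/5 = 5.6
  mean(X_2) = (2 + 5 + 6 + 1 + 7) / 5 = 21/5 = 4.2
  mean(X_3) = (8 + 3 + 2 + 1 + 1) / 5 = 15/5 = 3

Step 2 — sample covariance S[i,j] = (1/(n-1)) · Σ_k (x_{k,i} - mean_i) · (x_{k,j} - mean_j), with n-1 = 4.
  S[X_1,X_1] = ((-0.6)·(-0.6) + (1.4)·(1.4) + (2.4)·(2.4) + (-2.6)·(-2.6) + (-0.6)·(-0.6)) / 4 = 15.2/4 = 3.8
  S[X_1,X_2] = ((-0.6)·(-2.2) + (1.4)·(0.8) + (2.4)·(1.8) + (-2.6)·(-3.2) + (-0.6)·(2.8)) / 4 = 13.4/4 = 3.35
  S[X_1,X_3] = ((-0.6)·(5) + (1.4)·(0) + (2.4)·(-1) + (-2.6)·(-2) + (-0.6)·(-2)) / 4 = 1/4 = 0.25
  S[X_2,X_2] = ((-2.2)·(-2.2) + (0.8)·(0.8) + (1.8)·(1.8) + (-3.2)·(-3.2) + (2.8)·(2.8)) / 4 = 26.8/4 = 6.7
  S[X_2,X_3] = ((-2.2)·(5) + (0.8)·(0) + (1.8)·(-1) + (-3.2)·(-2) + (2.8)·(-2)) / 4 = -12/4 = -3
  S[X_3,X_3] = ((5)·(5) + (0)·(0) + (-1)·(-1) + (-2)·(-2) + (-2)·(-2)) / 4 = 34/4 = 8.5

S is symmetric (S[j,i] = S[i,j]). Assembling:

S = [[3.8, 3.35, 0.25],
 [3.35, 6.7, -3],
 [0.25, -3, 8.5]]


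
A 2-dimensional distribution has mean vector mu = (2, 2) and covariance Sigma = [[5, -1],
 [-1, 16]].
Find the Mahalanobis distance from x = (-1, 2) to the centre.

Step 1 — centre the observation: (x - mu) = (-3, 0).

Step 2 — invert Sigma. det(Sigma) = 5·16 - (-1)² = 79.
  Sigma^{-1} = (1/det) · [[d, -b], [-b, a]] = [[0.2025, 0.0127],
 [0.0127, 0.0633]].

Step 3 — form the quadratic (x - mu)^T · Sigma^{-1} · (x - mu):
  Sigma^{-1} · (x - mu) = (-0.6076, -0.038).
  (x - mu)^T · [Sigma^{-1} · (x - mu)] = (-3)·(-0.6076) + (0)·(-0.038) = 1.8228.

Step 4 — take square root: d = √(1.8228) ≈ 1.3501.

d(x, mu) = √(1.8228) ≈ 1.3501


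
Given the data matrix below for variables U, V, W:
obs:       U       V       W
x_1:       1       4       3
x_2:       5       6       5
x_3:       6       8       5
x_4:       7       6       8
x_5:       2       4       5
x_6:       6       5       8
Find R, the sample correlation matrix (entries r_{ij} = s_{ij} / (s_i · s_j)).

Step 1 — column means:
  mean(U) = (1 + 5 + 6 + 7 + 2 + 6) / 6 = 27/6 = 4.5
  mean(V) = (4 + 6 + 8 + 6 + 4 + 5) / 6 = 33/6 = 5.5
  mean(W) = (3 + 5 + 5 + 8 + 5 + 8) / 6 = 34/6 = 5.6667

Step 2 — sample variances and covariances s[i,j] = (1/(n-1)) · Σ_k (x_{k,i} - mean_i) · (x_{k,j} - mean_j), with n-1 = 5:
  s[U,U] = ((-3.5)·(-3.5) + (0.5)·(0.5) + (1.5)·(1.5) + (2.5)·(2.5) + (-2.5)·(-2.5) + (1.5)·(1.5)) / 5 = 29.5/5 = 5.9
  s[U,V] = ((-3.5)·(-1.5) + (0.5)·(0.5) + (1.5)·(2.5) + (2.5)·(0.5) + (-2.5)·(-1.5) + (1.5)·(-0.5)) / 5 = 13.5/5 = 2.7
  s[U,W] = ((-3.5)·(-2.6667) + (0.5)·(-0.6667) + (1.5)·(-0.6667) + (2.5)·(2.3333) + (-2.5)·(-0.6667) + (1.5)·(2.3333)) / 5 = 19/5 = 3.8
  s[V,V] = ((-1.5)·(-1.5) + (0.5)·(0.5) + (2.5)·(2.5) + (0.5)·(0.5) + (-1.5)·(-1.5) + (-0.5)·(-0.5)) / 5 = 11.5/5 = 2.3
  s[V,W] = ((-1.5)·(-2.6667) + (0.5)·(-0.6667) + (2.5)·(-0.6667) + (0.5)·(2.3333) + (-1.5)·(-0.6667) + (-0.5)·(2.3333)) / 5 = 3/5 = 0.6
  s[W,W] = ((-2.6667)·(-2.6667) + (-0.6667)·(-0.6667) + (-0.6667)·(-0.6667) + (2.3333)·(2.3333) + (-0.6667)·(-0.6667) + (2.3333)·(2.3333)) / 5 = 19.3333/5 = 3.8667
  Sample standard deviations s_i = √(s[i,i]):
  s(U) = √(5.9) = 2.429
  s(V) = √(2.3) = 1.5166
  s(W) = √(3.8667) = 1.9664

Step 3 — r_{ij} = s_{ij} / (s_i · s_j):
  r[U,U] = 1 (diagonal).
  r[U,V] = 2.7 / (2.429 · 1.5166) = 2.7 / 3.6837 = 0.7329
  r[U,W] = 3.8 / (2.429 · 1.9664) = 3.8 / 4.7763 = 0.7956
  r[V,V] = 1 (diagonal).
  r[V,W] = 0.6 / (1.5166 · 1.9664) = 0.6 / 2.9822 = 0.2012
  r[W,W] = 1 (diagonal).

R is symmetric with unit diagonal. Assembling:

R = [[1, 0.7329, 0.7956],
 [0.7329, 1, 0.2012],
 [0.7956, 0.2012, 1]]
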